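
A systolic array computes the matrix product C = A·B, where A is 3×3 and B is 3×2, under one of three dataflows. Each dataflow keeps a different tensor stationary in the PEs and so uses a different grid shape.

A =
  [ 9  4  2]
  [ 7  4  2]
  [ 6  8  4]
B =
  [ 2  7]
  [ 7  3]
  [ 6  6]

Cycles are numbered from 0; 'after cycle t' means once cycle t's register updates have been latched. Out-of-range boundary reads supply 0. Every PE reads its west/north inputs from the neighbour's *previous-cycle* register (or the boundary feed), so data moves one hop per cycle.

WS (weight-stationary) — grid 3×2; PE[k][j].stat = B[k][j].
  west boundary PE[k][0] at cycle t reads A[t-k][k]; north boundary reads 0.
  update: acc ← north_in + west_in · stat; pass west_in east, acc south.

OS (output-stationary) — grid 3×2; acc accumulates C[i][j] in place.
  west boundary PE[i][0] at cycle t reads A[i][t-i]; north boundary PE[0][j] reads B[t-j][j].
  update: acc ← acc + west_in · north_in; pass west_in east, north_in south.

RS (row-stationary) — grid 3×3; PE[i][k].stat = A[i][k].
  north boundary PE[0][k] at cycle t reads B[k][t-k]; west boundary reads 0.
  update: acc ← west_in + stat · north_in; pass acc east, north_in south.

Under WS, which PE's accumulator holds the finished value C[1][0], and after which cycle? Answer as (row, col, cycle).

WS: C[1][0] accumulates in PE[2][0]:
  @0  [2,0]  acc 0  |  →0  ↓0
  @1  [2,0]  acc 0  |  →0  ↓0
  @2  [2,0]  acc 58  |  →2  ↓58
  @3  [2,0]  acc 54  |  →2  ↓54

(row, col, cycle) = (2, 0, 3)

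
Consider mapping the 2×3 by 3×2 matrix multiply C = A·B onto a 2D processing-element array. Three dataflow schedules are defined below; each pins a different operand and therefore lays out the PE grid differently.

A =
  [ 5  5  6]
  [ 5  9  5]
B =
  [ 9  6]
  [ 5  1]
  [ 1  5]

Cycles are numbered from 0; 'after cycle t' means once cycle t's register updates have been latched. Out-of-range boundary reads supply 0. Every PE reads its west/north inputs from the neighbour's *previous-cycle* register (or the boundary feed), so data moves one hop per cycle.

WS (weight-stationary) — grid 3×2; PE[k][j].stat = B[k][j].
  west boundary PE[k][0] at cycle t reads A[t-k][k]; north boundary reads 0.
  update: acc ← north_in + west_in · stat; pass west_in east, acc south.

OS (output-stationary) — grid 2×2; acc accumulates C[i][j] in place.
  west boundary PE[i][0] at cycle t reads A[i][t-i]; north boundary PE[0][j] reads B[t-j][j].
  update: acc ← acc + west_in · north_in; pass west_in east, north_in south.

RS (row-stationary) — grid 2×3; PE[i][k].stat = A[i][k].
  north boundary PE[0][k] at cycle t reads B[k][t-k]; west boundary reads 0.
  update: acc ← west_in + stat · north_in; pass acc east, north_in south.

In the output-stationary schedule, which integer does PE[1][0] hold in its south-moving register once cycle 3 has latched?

OS on a 2×2 grid — tracing PE[1][0] and its feeders:
  @0  [0,0]  acc 45  |  →5  ↓9
  @0  [1,0]  acc 0  |  →0  ↓0
  @1  [0,0]  acc 70  |  →5  ↓5
  @1  [1,0]  acc 45  |  →5  ↓9
  @2  [0,0]  acc 76  |  →6  ↓1
  @2  [1,0]  acc 90  |  →9  ↓5
  @3  [0,0]  acc 76  |  →0  ↓0
  @3  [1,0]  acc 95  |  →5  ↓1

register = 1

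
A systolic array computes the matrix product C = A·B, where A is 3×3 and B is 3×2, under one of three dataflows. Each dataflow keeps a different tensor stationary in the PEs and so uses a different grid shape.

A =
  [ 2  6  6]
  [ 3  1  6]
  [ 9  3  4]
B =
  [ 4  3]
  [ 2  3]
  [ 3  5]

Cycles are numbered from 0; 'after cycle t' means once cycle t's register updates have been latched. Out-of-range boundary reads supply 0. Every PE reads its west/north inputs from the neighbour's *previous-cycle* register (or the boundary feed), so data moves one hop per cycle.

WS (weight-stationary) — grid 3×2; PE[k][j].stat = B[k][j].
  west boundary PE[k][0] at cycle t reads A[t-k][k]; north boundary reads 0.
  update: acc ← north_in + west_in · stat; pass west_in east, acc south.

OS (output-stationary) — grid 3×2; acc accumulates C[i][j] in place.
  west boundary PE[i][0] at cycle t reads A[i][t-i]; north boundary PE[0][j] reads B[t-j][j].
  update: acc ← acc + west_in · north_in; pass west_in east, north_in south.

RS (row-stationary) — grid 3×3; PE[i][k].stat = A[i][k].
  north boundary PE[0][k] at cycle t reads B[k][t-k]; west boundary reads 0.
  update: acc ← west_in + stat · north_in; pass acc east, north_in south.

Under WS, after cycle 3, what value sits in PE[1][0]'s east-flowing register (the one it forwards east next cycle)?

register = 3

WS (3×2). Following PE[1][0] plus its west/north inputs:
  after 0 — PE[0][0] acc=8, pass-E 2, pass-S 8
  after 0 — PE[1][0] acc=0, pass-E 0, pass-S 0
  after 1 — PE[0][0] acc=12, pass-E 3, pass-S 12
  after 1 — PE[1][0] acc=20, pass-E 6, pass-S 20
  after 2 — PE[0][0] acc=36, pass-E 9, pass-S 36
  after 2 — PE[1][0] acc=14, pass-E 1, pass-S 14
  after 3 — PE[0][0] acc=0, pass-E 0, pass-S 0
  after 3 — PE[1][0] acc=42, pass-E 3, pass-S 42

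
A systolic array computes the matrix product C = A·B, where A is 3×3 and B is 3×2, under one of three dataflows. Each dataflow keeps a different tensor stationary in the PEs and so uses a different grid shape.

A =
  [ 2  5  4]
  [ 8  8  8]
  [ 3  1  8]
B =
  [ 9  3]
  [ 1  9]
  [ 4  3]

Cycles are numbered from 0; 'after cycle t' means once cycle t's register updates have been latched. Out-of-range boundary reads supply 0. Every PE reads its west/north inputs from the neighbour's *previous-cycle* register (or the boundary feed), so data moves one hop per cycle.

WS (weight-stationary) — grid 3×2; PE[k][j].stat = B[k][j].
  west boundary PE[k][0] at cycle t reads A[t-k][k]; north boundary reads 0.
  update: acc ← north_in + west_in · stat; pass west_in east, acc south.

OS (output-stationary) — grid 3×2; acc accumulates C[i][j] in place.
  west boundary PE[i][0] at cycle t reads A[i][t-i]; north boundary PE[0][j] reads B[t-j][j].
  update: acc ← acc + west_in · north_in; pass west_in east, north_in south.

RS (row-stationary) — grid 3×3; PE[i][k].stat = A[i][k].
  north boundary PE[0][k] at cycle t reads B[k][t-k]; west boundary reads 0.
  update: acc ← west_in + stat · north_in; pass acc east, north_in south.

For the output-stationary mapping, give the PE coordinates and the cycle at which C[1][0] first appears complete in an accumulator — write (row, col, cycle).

(row, col, cycle) = (1, 0, 3)

OS: C[1][0] accumulates in PE[1][0]:
  step 0 · PE1,0: acc=0; fwd→0 fwd↓0
  step 1 · PE1,0: acc=72; fwd→8 fwd↓9
  step 2 · PE1,0: acc=80; fwd→8 fwd↓1
  step 3 · PE1,0: acc=112; fwd→8 fwd↓4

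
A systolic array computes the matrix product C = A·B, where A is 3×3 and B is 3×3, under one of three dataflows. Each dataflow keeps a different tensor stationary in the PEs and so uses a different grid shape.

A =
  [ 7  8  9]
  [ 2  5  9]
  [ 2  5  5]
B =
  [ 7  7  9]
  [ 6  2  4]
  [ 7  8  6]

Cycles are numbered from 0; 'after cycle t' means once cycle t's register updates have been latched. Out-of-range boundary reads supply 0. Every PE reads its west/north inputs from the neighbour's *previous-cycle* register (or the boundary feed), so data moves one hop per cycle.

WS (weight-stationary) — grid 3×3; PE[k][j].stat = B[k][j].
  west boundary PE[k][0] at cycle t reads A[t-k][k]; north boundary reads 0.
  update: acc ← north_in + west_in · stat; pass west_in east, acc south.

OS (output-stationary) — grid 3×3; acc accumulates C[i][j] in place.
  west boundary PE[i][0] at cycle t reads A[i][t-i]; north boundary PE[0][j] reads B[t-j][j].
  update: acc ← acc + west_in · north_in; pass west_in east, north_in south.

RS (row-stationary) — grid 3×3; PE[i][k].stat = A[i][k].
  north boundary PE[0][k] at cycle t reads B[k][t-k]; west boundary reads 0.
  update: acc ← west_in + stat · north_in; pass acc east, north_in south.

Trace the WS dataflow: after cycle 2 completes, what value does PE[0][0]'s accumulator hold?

WS (3×3). Following PE[0][0] plus its west/north inputs:
  step 0 · PE0,0: acc=49; fwd→7 fwd↓49
  step 1 · PE0,0: acc=14; fwd→2 fwd↓14
  step 2 · PE0,0: acc=14; fwd→2 fwd↓14

PE[0][0].acc = 14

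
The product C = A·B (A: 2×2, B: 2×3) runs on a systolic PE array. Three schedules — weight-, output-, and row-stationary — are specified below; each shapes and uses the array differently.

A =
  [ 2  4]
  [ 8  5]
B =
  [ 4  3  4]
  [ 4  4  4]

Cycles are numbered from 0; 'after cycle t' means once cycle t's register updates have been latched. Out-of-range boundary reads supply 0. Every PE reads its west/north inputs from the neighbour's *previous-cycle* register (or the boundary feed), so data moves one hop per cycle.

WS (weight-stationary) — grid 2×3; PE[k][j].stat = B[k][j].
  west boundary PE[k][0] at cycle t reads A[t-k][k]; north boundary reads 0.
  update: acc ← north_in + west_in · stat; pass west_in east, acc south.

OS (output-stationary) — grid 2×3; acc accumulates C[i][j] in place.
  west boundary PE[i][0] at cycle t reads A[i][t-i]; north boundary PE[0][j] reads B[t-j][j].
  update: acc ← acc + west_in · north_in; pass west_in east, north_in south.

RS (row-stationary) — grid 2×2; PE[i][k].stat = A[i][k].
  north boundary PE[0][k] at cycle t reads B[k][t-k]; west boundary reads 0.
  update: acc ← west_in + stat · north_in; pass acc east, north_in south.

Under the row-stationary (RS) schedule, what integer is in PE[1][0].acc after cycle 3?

PE[1][0].acc = 32

RS (2×2). Following PE[1][0] plus its west/north inputs:
  [0] (0,0) acc=8 (h:8 v:4)
  [0] (1,0) acc=0 (h:0 v:0)
  [1] (0,0) acc=6 (h:6 v:3)
  [1] (1,0) acc=32 (h:32 v:4)
  [2] (0,0) acc=8 (h:8 v:4)
  [2] (1,0) acc=24 (h:24 v:3)
  [3] (0,0) acc=0 (h:0 v:0)
  [3] (1,0) acc=32 (h:32 v:4)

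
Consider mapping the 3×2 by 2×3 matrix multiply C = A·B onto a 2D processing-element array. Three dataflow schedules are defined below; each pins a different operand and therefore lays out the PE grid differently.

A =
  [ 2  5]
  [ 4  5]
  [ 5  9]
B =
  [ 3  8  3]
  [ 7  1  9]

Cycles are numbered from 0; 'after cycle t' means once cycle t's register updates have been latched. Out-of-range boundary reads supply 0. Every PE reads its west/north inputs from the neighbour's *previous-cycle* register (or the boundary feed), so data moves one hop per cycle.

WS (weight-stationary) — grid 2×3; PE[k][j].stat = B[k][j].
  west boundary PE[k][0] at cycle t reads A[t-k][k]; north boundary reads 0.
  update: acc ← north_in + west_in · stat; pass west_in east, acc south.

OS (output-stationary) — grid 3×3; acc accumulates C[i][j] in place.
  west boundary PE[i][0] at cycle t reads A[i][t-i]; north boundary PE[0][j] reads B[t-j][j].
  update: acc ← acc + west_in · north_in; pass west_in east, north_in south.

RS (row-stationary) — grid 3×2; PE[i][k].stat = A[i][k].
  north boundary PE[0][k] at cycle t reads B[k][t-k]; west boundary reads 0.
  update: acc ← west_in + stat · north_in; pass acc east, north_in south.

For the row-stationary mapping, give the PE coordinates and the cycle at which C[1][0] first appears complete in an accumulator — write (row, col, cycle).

RS — PE[1][1] is where C[1][0] collects:
  t=0 PE[1][1]: acc=0 h=0 v=0
  t=1 PE[1][1]: acc=0 h=0 v=0
  t=2 PE[1][1]: acc=47 h=47 v=7

(row, col, cycle) = (1, 1, 2)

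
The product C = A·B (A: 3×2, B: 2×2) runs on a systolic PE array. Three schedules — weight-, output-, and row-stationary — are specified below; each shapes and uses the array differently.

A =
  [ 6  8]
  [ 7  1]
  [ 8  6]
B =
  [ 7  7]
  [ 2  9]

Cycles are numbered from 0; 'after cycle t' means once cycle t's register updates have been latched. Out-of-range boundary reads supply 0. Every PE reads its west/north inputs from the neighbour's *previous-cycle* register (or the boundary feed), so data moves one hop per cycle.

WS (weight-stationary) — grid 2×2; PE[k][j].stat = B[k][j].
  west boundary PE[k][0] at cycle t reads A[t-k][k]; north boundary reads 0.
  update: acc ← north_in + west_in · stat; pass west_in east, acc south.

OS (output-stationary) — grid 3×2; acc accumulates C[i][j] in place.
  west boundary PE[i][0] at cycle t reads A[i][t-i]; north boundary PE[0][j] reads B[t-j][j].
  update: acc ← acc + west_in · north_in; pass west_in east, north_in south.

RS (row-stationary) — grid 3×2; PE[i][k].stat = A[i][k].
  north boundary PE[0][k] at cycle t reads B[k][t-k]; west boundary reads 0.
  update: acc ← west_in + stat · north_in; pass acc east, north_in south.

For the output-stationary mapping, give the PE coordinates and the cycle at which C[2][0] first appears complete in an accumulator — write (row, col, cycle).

OS: C[2][0] accumulates in PE[2][0]:
  @0  [2,0]  acc 0  |  →0  ↓0
  @1  [2,0]  acc 0  |  →0  ↓0
  @2  [2,0]  acc 56  |  →8  ↓7
  @3  [2,0]  acc 68  |  →6  ↓2

(row, col, cycle) = (2, 0, 3)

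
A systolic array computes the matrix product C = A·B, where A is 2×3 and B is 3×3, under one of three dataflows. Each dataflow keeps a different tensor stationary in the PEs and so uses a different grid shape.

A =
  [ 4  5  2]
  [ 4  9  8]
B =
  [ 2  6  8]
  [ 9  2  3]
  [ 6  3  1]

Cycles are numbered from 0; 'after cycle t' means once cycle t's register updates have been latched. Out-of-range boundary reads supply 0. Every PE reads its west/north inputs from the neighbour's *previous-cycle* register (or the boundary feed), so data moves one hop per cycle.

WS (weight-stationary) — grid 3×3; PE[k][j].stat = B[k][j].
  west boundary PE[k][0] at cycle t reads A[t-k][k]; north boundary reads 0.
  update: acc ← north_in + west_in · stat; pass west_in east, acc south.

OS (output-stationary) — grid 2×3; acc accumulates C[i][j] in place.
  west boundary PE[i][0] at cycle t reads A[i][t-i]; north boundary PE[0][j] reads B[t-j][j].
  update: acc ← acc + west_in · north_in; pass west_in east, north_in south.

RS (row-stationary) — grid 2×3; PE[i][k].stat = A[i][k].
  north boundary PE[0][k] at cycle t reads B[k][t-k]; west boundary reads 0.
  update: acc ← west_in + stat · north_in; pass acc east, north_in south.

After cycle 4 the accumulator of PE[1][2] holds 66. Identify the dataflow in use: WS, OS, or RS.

dataflow = RS

WS [3×3] PE[1][2] across cycles:
  step 0 · PE1,2: acc=0; fwd→0 fwd↓0
  step 1 · PE1,2: acc=0; fwd→0 fwd↓0
  step 2 · PE1,2: acc=0; fwd→0 fwd↓0
  step 3 · PE1,2: acc=47; fwd→5 fwd↓47
  step 4 · PE1,2: acc=59; fwd→9 fwd↓59
OS [2×3] PE[1][2] across cycles:
  step 0 · PE1,2: acc=0; fwd→0 fwd↓0
  step 1 · PE1,2: acc=0; fwd→0 fwd↓0
  step 2 · PE1,2: acc=0; fwd→0 fwd↓0
  step 3 · PE1,2: acc=32; fwd→4 fwd↓8
  step 4 · PE1,2: acc=59; fwd→9 fwd↓3
RS [2×3] PE[1][2] across cycles:
  step 0 · PE1,2: acc=0; fwd→0 fwd↓0
  step 1 · PE1,2: acc=0; fwd→0 fwd↓0
  step 2 · PE1,2: acc=0; fwd→0 fwd↓0
  step 3 · PE1,2: acc=137; fwd→137 fwd↓6
  step 4 · PE1,2: acc=66; fwd→66 fwd↓3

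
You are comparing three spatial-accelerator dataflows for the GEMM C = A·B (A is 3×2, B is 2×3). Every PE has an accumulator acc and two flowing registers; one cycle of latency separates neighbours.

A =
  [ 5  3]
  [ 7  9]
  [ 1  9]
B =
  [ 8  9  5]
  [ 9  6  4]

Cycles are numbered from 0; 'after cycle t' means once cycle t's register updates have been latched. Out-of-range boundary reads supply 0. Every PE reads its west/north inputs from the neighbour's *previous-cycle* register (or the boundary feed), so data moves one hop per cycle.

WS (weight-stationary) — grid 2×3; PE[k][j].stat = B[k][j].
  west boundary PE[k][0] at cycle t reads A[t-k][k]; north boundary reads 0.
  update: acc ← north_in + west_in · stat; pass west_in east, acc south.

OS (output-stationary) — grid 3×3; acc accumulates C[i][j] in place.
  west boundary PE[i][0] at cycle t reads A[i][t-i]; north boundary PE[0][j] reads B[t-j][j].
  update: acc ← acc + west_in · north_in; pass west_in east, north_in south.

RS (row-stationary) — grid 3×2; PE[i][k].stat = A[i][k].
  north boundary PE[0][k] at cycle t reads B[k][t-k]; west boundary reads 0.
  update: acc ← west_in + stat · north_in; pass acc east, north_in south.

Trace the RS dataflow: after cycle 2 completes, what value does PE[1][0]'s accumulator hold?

Tracing RS — 3×2 array, target PE[1][0]:
  [0] (0,0) acc=40 (h:40 v:8)
  [0] (1,0) acc=0 (h:0 v:0)
  [1] (0,0) acc=45 (h:45 v:9)
  [1] (1,0) acc=56 (h:56 v:8)
  [2] (0,0) acc=25 (h:25 v:5)
  [2] (1,0) acc=63 (h:63 v:9)

PE[1][0].acc = 63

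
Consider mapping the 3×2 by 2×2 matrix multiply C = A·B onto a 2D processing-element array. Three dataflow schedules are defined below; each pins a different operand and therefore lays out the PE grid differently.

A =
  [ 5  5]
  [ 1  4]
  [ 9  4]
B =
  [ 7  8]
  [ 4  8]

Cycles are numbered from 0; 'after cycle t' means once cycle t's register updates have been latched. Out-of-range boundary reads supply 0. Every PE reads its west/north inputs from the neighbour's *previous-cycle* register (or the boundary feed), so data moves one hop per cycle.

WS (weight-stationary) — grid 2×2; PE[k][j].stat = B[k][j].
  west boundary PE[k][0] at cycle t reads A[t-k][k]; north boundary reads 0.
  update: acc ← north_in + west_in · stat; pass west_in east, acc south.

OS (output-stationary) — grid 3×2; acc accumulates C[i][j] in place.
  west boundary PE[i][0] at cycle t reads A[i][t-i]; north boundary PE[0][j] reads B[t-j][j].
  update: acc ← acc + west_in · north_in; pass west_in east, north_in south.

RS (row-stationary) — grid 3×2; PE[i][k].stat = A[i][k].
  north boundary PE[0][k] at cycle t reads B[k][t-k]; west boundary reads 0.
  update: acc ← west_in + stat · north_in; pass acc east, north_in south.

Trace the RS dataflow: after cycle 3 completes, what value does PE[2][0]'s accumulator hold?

RS 3×2: PE[2][0] cycle-by-cycle (with neighbour feeds):
  0: (1,0).acc=0  regs=<0,0>
  0: (2,0).acc=0  regs=<0,0>
  1: (1,0).acc=7  regs=<7,7>
  1: (2,0).acc=0  regs=<0,0>
  2: (1,0).acc=8  regs=<8,8>
  2: (2,0).acc=63  regs=<63,7>
  3: (1,0).acc=0  regs=<0,0>
  3: (2,0).acc=72  regs=<72,8>

PE[2][0].acc = 72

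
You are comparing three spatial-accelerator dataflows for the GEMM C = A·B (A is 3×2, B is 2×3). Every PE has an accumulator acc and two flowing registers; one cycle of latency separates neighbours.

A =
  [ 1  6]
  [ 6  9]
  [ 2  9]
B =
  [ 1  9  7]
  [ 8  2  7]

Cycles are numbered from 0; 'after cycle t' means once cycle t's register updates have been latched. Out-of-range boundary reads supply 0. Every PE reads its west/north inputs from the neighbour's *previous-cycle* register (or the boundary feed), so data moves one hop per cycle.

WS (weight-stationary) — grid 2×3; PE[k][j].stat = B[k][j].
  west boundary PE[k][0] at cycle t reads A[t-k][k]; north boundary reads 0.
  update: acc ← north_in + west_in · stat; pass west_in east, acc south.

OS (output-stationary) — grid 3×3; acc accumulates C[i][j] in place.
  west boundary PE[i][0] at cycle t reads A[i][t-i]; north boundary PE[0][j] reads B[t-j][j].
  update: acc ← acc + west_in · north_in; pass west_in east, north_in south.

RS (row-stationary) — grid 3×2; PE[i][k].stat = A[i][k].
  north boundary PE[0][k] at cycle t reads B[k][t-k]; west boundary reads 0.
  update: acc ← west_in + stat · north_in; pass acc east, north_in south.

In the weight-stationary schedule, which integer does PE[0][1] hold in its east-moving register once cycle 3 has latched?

WS on a 2×3 grid — tracing PE[0][1] and its feeders:
  after 0 — PE[0][0] acc=1, pass-E 1, pass-S 1
  after 0 — PE[0][1] acc=0, pass-E 0, pass-S 0
  after 1 — PE[0][0] acc=6, pass-E 6, pass-S 6
  after 1 — PE[0][1] acc=9, pass-E 1, pass-S 9
  after 2 — PE[0][0] acc=2, pass-E 2, pass-S 2
  after 2 — PE[0][1] acc=54, pass-E 6, pass-S 54
  after 3 — PE[0][0] acc=0, pass-E 0, pass-S 0
  after 3 — PE[0][1] acc=18, pass-E 2, pass-S 18

register = 2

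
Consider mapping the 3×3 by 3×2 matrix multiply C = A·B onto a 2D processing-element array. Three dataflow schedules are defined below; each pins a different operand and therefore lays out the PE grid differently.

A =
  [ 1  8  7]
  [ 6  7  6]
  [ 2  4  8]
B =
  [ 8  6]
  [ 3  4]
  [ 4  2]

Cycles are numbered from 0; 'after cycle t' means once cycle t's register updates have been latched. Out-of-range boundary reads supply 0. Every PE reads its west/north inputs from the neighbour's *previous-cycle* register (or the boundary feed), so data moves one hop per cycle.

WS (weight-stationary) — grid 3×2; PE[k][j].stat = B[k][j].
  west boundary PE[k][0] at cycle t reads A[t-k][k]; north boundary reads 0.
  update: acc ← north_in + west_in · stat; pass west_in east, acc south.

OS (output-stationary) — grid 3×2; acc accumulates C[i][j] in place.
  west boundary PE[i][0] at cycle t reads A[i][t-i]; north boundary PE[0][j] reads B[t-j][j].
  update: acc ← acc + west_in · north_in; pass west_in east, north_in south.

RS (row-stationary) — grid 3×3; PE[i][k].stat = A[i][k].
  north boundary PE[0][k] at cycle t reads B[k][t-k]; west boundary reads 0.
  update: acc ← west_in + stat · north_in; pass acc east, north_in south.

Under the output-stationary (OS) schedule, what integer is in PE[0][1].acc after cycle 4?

OS 3×2: PE[0][1] cycle-by-cycle (with neighbour feeds):
  step 0 · PE0,0: acc=8; fwd→1 fwd↓8
  step 0 · PE0,1: acc=0; fwd→0 fwd↓0
  step 1 · PE0,0: acc=32; fwd→8 fwd↓3
  step 1 · PE0,1: acc=6; fwd→1 fwd↓6
  step 2 · PE0,0: acc=60; fwd→7 fwd↓4
  step 2 · PE0,1: acc=38; fwd→8 fwd↓4
  step 3 · PE0,0: acc=60; fwd→0 fwd↓0
  step 3 · PE0,1: acc=52; fwd→7 fwd↓2
  step 4 · PE0,0: acc=60; fwd→0 fwd↓0
  step 4 · PE0,1: acc=52; fwd→0 fwd↓0

PE[0][1].acc = 52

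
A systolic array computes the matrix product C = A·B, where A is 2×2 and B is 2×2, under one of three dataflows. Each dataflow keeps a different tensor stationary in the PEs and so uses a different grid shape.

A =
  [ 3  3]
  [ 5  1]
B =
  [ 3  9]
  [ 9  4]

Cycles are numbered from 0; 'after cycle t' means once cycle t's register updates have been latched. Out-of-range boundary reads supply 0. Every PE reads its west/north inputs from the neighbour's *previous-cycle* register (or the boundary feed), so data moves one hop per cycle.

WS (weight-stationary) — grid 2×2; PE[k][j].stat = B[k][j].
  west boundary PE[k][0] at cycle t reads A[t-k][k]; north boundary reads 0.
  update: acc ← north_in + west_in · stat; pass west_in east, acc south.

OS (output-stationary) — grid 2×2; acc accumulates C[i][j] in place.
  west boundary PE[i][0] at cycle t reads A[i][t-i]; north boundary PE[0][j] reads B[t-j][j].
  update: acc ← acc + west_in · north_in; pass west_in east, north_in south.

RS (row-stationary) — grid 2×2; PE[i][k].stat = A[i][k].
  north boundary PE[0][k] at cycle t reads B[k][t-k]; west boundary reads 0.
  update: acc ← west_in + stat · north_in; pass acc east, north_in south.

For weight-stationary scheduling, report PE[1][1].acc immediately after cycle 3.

PE[1][1].acc = 49

WS 2×2: PE[1][1] cycle-by-cycle (with neighbour feeds):
  @0  [0,1]  acc 0  |  →0  ↓0
  @0  [1,0]  acc 0  |  →0  ↓0
  @0  [1,1]  acc 0  |  →0  ↓0
  @1  [0,1]  acc 27  |  →3  ↓27
  @1  [1,0]  acc 36  |  →3  ↓36
  @1  [1,1]  acc 0  |  →0  ↓0
  @2  [0,1]  acc 45  |  →5  ↓45
  @2  [1,0]  acc 24  |  →1  ↓24
  @2  [1,1]  acc 39  |  →3  ↓39
  @3  [0,1]  acc 0  |  →0  ↓0
  @3  [1,0]  acc 0  |  →0  ↓0
  @3  [1,1]  acc 49  |  →1  ↓49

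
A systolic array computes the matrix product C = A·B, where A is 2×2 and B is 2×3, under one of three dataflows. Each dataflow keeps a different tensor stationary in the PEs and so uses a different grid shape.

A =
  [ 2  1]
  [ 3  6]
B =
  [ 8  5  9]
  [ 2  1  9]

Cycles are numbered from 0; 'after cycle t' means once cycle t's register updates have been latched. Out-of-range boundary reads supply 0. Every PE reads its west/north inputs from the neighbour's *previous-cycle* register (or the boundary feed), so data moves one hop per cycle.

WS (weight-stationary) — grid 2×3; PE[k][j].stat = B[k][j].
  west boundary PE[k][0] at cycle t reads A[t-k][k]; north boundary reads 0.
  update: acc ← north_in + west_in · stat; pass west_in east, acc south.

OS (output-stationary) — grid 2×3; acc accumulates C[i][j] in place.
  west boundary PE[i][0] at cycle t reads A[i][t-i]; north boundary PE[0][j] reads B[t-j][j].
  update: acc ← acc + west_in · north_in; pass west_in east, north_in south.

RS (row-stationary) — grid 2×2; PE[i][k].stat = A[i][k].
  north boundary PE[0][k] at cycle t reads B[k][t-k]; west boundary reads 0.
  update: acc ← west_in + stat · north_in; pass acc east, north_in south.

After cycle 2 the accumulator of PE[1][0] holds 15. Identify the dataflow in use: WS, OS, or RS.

— WS: 2×3; PE[1][0] trace:
  after 0 — PE[1][0] acc=0, pass-E 0, pass-S 0
  after 1 — PE[1][0] acc=18, pass-E 1, pass-S 18
  after 2 — PE[1][0] acc=36, pass-E 6, pass-S 36
— OS: 2×3; PE[1][0] trace:
  after 0 — PE[1][0] acc=0, pass-E 0, pass-S 0
  after 1 — PE[1][0] acc=24, pass-E 3, pass-S 8
  after 2 — PE[1][0] acc=36, pass-E 6, pass-S 2
— RS: 2×2; PE[1][0] trace:
  after 0 — PE[1][0] acc=0, pass-E 0, pass-S 0
  after 1 — PE[1][0] acc=24, pass-E 24, pass-S 8
  after 2 — PE[1][0] acc=15, pass-E 15, pass-S 5

dataflow = RS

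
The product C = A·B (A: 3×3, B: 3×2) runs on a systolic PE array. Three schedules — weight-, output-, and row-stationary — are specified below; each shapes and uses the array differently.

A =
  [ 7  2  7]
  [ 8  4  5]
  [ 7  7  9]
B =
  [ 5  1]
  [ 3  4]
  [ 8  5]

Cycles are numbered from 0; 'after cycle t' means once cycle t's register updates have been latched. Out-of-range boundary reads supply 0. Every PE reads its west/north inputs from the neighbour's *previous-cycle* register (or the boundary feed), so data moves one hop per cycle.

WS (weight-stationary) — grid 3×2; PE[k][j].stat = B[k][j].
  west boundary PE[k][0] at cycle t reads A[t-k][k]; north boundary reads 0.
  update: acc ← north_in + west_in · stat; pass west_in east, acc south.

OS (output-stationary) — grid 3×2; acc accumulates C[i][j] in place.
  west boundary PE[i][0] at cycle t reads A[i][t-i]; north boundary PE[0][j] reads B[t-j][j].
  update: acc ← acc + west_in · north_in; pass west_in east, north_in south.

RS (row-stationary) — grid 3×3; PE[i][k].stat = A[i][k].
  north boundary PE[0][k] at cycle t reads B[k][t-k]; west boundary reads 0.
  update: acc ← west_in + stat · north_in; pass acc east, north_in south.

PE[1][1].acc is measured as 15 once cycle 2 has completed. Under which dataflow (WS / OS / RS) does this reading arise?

dataflow = WS

— WS: 3×2; PE[1][1] trace:
  c0 r1c1: 0 / 0 / 0
  c1 r1c1: 0 / 0 / 0
  c2 r1c1: 15 / 2 / 15
— OS: 3×2; PE[1][1] trace:
  c0 r1c1: 0 / 0 / 0
  c1 r1c1: 0 / 0 / 0
  c2 r1c1: 8 / 8 / 1
— RS: 3×3; PE[1][1] trace:
  c0 r1c1: 0 / 0 / 0
  c1 r1c1: 0 / 0 / 0
  c2 r1c1: 52 / 52 / 3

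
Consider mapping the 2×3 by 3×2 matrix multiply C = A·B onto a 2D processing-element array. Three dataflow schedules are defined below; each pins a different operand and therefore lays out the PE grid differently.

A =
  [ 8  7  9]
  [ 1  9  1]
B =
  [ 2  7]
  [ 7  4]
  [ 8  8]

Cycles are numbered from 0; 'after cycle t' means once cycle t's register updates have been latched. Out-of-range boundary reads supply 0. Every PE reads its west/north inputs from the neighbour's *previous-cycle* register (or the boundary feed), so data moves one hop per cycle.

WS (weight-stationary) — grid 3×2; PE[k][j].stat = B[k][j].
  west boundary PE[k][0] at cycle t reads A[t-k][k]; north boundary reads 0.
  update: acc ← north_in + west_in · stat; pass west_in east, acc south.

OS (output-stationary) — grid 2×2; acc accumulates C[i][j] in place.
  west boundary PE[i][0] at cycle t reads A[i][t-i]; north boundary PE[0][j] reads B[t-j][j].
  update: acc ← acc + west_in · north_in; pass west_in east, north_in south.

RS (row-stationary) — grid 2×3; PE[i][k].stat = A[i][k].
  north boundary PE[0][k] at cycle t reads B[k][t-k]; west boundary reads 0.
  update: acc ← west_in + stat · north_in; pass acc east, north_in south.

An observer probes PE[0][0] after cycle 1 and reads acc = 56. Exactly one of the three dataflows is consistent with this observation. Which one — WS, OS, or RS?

WS (3×2 grid), PE[0][0]:
  step 0 · PE0,0: acc=16; fwd→8 fwd↓16
  step 1 · PE0,0: acc=2; fwd→1 fwd↓2
OS (2×2 grid), PE[0][0]:
  step 0 · PE0,0: acc=16; fwd→8 fwd↓2
  step 1 · PE0,0: acc=65; fwd→7 fwd↓7
RS (2×3 grid), PE[0][0]:
  step 0 · PE0,0: acc=16; fwd→16 fwd↓2
  step 1 · PE0,0: acc=56; fwd→56 fwd↓7

dataflow = RS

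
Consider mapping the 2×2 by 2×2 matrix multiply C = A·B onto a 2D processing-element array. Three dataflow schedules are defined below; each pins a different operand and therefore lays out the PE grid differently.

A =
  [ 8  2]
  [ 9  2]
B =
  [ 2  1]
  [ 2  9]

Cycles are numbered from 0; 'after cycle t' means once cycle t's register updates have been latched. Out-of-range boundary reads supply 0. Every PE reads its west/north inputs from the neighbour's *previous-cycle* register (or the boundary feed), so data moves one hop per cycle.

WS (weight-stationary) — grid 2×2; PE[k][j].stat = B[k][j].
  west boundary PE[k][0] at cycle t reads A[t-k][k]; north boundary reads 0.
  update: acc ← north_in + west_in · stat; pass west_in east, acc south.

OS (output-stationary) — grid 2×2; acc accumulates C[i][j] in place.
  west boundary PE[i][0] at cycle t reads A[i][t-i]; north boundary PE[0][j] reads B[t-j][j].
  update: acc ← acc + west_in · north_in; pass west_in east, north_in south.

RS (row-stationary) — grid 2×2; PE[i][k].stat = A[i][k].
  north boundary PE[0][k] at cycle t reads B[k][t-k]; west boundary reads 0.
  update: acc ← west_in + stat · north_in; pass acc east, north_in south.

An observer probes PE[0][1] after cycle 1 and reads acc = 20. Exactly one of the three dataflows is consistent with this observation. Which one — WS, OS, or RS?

Under WS (2×2), PE[0][1]:
  after 0 — PE[0][1] acc=0, pass-E 0, pass-S 0
  after 1 — PE[0][1] acc=8, pass-E 8, pass-S 8
Under OS (2×2), PE[0][1]:
  after 0 — PE[0][1] acc=0, pass-E 0, pass-S 0
  after 1 — PE[0][1] acc=8, pass-E 8, pass-S 1
Under RS (2×2), PE[0][1]:
  after 0 — PE[0][1] acc=0, pass-E 0, pass-S 0
  after 1 — PE[0][1] acc=20, pass-E 20, pass-S 2

dataflow = RS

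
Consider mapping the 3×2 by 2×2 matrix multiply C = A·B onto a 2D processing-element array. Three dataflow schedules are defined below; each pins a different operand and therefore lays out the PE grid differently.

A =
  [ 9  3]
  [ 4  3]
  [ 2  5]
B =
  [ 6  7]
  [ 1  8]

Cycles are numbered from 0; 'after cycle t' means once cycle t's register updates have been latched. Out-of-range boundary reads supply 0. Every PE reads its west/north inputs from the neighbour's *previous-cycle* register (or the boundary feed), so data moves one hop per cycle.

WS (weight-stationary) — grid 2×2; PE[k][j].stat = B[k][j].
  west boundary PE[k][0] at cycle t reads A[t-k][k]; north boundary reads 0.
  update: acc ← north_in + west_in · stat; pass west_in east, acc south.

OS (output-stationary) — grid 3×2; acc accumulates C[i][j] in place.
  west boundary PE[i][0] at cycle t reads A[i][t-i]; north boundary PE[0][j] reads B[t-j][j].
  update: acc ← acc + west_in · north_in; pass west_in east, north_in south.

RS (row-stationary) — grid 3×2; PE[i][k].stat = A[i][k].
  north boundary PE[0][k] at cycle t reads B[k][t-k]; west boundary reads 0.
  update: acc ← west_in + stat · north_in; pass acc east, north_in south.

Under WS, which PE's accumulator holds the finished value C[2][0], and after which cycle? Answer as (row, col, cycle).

WS — PE[1][0] is where C[2][0] collects:
  step 0 · PE1,0: acc=0; fwd→0 fwd↓0
  step 1 · PE1,0: acc=57; fwd→3 fwd↓57
  step 2 · PE1,0: acc=27; fwd→3 fwd↓27
  step 3 · PE1,0: acc=17; fwd→5 fwd↓17

(row, col, cycle) = (1, 0, 3)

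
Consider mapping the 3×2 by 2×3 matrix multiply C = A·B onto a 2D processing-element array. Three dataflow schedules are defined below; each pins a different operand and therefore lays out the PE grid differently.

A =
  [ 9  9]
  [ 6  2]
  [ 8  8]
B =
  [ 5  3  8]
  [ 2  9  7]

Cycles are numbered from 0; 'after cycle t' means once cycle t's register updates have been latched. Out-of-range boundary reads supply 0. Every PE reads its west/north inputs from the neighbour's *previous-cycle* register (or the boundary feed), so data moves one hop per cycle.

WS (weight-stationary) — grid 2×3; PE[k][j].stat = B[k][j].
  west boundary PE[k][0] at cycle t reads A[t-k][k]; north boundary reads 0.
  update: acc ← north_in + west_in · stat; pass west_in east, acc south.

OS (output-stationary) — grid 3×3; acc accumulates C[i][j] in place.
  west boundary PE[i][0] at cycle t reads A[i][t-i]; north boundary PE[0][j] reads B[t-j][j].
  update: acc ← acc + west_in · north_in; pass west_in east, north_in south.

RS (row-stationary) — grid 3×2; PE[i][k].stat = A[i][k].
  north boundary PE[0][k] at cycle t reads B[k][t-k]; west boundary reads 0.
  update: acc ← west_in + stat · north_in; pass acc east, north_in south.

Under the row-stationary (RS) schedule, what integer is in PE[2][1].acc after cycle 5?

RS (3×2). Following PE[2][1] plus its west/north inputs:
  after 0 — PE[1][1] acc=0, pass-E 0, pass-S 0
  after 0 — PE[2][0] acc=0, pass-E 0, pass-S 0
  after 0 — PE[2][1] acc=0, pass-E 0, pass-S 0
  after 1 — PE[1][1] acc=0, pass-E 0, pass-S 0
  after 1 — PE[2][0] acc=0, pass-E 0, pass-S 0
  after 1 — PE[2][1] acc=0, pass-E 0, pass-S 0
  after 2 — PE[1][1] acc=34, pass-E 34, pass-S 2
  after 2 — PE[2][0] acc=40, pass-E 40, pass-S 5
  after 2 — PE[2][1] acc=0, pass-E 0, pass-S 0
  after 3 — PE[1][1] acc=36, pass-E 36, pass-S 9
  after 3 — PE[2][0] acc=24, pass-E 24, pass-S 3
  after 3 — PE[2][1] acc=56, pass-E 56, pass-S 2
  after 4 — PE[1][1] acc=62, pass-E 62, pass-S 7
  after 4 — PE[2][0] acc=64, pass-E 64, pass-S 8
  after 4 — PE[2][1] acc=96, pass-E 96, pass-S 9
  after 5 — PE[1][1] acc=0, pass-E 0, pass-S 0
  after 5 — PE[2][0] acc=0, pass-E 0, pass-S 0
  after 5 — PE[2][1] acc=120, pass-E 120, pass-S 7

PE[2][1].acc = 120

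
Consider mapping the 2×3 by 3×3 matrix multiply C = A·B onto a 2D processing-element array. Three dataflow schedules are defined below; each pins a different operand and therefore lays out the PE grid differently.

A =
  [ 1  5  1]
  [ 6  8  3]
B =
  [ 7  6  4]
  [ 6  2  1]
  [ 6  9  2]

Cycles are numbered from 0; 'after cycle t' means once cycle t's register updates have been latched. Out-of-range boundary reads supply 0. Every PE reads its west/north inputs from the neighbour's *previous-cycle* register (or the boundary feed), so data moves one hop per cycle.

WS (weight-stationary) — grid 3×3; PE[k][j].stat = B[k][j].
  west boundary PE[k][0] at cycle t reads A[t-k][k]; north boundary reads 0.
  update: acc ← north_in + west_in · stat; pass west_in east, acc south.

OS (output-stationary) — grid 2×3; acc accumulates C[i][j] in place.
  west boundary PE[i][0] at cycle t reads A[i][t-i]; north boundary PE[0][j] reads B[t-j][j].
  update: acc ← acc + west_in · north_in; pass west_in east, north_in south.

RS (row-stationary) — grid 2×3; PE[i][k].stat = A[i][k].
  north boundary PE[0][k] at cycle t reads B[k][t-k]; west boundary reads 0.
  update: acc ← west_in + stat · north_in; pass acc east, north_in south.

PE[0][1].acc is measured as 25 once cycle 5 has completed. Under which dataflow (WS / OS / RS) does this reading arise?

dataflow = OS

WS (3×3 grid), PE[0][1]:
  c0 r0c1: 0 / 0 / 0
  c1 r0c1: 6 / 1 / 6
  c2 r0c1: 36 / 6 / 36
  c3 r0c1: 0 / 0 / 0
  c4 r0c1: 0 / 0 / 0
  c5 r0c1: 0 / 0 / 0
OS (2×3 grid), PE[0][1]:
  c0 r0c1: 0 / 0 / 0
  c1 r0c1: 6 / 1 / 6
  c2 r0c1: 16 / 5 / 2
  c3 r0c1: 25 / 1 / 9
  c4 r0c1: 25 / 0 / 0
  c5 r0c1: 25 / 0 / 0
RS (2×3 grid), PE[0][1]:
  c0 r0c1: 0 / 0 / 0
  c1 r0c1: 37 / 37 / 6
  c2 r0c1: 16 / 16 / 2
  c3 r0c1: 9 / 9 / 1
  c4 r0c1: 0 / 0 / 0
  c5 r0c1: 0 / 0 / 0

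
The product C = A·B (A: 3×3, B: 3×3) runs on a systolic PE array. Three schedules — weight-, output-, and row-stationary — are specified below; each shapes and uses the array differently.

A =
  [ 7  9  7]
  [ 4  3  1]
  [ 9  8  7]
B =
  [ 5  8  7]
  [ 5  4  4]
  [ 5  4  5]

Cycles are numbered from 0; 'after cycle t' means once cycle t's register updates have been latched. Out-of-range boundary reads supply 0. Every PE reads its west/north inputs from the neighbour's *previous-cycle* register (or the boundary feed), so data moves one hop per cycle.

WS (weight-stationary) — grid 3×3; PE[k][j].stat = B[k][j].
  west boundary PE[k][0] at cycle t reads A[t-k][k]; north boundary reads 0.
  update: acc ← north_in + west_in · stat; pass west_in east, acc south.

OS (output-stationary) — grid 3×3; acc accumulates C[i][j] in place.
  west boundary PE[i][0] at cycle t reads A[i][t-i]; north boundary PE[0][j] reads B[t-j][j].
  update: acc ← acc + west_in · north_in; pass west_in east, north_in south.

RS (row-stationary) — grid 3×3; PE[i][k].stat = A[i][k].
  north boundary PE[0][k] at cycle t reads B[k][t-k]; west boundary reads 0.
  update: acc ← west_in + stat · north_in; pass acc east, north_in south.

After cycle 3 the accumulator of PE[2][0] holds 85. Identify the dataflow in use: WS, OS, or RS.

WS (3×3 grid), PE[2][0]:
  0: (2,0).acc=0  regs=<0,0>
  1: (2,0).acc=0  regs=<0,0>
  2: (2,0).acc=115  regs=<7,115>
  3: (2,0).acc=40  regs=<1,40>
OS (3×3 grid), PE[2][0]:
  0: (2,0).acc=0  regs=<0,0>
  1: (2,0).acc=0  regs=<0,0>
  2: (2,0).acc=45  regs=<9,5>
  3: (2,0).acc=85  regs=<8,5>
RS (3×3 grid), PE[2][0]:
  0: (2,0).acc=0  regs=<0,0>
  1: (2,0).acc=0  regs=<0,0>
  2: (2,0).acc=45  regs=<45,5>
  3: (2,0).acc=72  regs=<72,8>

dataflow = OS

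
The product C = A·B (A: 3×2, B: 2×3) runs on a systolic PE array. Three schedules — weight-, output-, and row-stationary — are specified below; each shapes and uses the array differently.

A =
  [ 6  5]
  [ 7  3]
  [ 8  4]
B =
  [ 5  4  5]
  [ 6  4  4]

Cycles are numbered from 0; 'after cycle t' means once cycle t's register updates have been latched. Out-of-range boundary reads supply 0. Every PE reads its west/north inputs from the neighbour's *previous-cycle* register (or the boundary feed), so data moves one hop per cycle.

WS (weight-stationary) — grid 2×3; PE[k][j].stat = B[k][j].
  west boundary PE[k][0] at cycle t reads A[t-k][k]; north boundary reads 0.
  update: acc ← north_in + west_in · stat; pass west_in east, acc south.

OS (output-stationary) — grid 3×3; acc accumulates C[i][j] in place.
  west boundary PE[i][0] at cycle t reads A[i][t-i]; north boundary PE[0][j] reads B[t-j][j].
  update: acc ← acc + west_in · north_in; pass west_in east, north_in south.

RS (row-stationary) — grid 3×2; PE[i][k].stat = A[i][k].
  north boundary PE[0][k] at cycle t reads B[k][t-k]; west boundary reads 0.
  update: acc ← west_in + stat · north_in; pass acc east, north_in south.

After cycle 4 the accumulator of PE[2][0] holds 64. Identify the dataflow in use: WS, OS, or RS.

dataflow = OS

WS: PE[2][0] is outside its 2×3 grid.
— OS: 3×3; PE[2][0] trace:
  after 0 — PE[2][0] acc=0, pass-E 0, pass-S 0
  after 1 — PE[2][0] acc=0, pass-E 0, pass-S 0
  after 2 — PE[2][0] acc=40, pass-E 8, pass-S 5
  after 3 — PE[2][0] acc=64, pass-E 4, pass-S 6
  after 4 — PE[2][0] acc=64, pass-E 0, pass-S 0
— RS: 3×2; PE[2][0] trace:
  after 0 — PE[2][0] acc=0, pass-E 0, pass-S 0
  after 1 — PE[2][0] acc=0, pass-E 0, pass-S 0
  after 2 — PE[2][0] acc=40, pass-E 40, pass-S 5
  after 3 — PE[2][0] acc=32, pass-E 32, pass-S 4
  after 4 — PE[2][0] acc=40, pass-E 40, pass-S 5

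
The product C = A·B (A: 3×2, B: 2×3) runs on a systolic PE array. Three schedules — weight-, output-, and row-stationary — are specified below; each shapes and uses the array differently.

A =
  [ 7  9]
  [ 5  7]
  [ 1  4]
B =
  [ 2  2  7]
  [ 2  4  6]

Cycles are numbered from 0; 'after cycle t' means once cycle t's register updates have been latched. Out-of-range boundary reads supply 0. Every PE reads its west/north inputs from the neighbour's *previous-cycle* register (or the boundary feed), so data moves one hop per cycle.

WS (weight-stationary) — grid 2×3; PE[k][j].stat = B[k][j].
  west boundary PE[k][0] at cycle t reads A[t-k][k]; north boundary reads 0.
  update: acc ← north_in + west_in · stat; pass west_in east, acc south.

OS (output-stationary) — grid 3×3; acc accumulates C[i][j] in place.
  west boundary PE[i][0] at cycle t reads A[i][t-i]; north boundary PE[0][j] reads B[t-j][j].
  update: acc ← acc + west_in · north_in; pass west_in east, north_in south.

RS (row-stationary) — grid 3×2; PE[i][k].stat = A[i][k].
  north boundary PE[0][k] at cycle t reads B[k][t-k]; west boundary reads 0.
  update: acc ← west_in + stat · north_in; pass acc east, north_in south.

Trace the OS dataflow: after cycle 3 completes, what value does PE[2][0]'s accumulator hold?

PE[2][0].acc = 10

Tracing OS — 3×3 array, target PE[2][0]:
  @0  [1,0]  acc 0  |  →0  ↓0
  @0  [2,0]  acc 0  |  →0  ↓0
  @1  [1,0]  acc 10  |  →5  ↓2
  @1  [2,0]  acc 0  |  →0  ↓0
  @2  [1,0]  acc 24  |  →7  ↓2
  @2  [2,0]  acc 2  |  →1  ↓2
  @3  [1,0]  acc 24  |  →0  ↓0
  @3  [2,0]  acc 10  |  →4  ↓2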